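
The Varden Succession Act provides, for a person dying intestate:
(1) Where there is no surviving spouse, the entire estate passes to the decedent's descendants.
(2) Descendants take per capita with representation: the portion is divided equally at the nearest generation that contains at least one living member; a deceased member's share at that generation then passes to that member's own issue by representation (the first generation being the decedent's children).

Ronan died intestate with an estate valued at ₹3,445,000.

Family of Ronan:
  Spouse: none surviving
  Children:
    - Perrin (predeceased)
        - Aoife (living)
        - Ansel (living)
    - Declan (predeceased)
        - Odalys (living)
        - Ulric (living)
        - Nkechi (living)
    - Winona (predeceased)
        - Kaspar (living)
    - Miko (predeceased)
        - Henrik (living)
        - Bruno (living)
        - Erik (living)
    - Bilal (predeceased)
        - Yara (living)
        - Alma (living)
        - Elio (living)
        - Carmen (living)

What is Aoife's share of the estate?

The entire ₹3,445,000 passes to the descendants.
No child survives, so the initial division is made at the grandchildren's generation.
That amount (₹3,445,000) is divided into 13 shares of ₹265,000: Aoife, Ansel, Odalys, Ulric, Nkechi, Kaspar, Henrik, Bruno, Erik, Yara, Alma, Elio, and Carmen each take ₹265,000.

Aoife receives ₹265,000.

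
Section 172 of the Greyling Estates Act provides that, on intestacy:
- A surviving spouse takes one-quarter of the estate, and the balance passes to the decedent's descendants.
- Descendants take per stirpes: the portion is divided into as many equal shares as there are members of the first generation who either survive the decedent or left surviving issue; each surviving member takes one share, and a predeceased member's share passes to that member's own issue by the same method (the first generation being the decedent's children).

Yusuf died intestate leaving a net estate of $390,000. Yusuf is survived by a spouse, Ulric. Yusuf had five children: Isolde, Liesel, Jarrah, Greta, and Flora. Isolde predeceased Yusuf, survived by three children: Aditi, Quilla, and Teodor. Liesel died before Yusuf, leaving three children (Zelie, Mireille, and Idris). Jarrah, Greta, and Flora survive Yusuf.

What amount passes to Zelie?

Zelie receives $19,500.

Ulric takes one-quarter of $390,000 = $97,500. The remaining $292,500 passes to the descendants.
The descendants' portion ($292,500) is divided into 5 shares of $58,500: Jarrah, Greta, and Flora each take $58,500; Isolde's $58,500 share passes to Isolde's issue; Liesel's $58,500 share passes to Liesel's issue.
Isolde's share ($58,500) is divided into 3 shares of $19,500: Aditi, Quilla, and Teodor each take $19,500.
Liesel's share ($58,500) is divided into 3 shares of $19,500: Zelie, Mireille, and Idris each take $19,500.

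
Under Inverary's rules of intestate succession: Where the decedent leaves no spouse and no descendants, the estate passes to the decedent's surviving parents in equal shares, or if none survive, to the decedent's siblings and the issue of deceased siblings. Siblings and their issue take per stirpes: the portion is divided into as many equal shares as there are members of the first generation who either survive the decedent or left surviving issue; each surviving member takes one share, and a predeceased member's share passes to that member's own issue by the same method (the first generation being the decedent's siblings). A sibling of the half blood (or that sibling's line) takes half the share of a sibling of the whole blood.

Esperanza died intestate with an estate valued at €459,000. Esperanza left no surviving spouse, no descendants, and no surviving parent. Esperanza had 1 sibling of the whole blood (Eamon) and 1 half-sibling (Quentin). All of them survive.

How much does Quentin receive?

Quentin receives €153,000.

The entire €459,000 passes to the siblings and their issue.
Counting each half-blood sibling's line as half a unit, there are 3/2 units in €459,000, so one unit is €306,000. Whole-blood lines (Eamon) take €306,000 each; half-blood lines (Quentin) take €153,000 each.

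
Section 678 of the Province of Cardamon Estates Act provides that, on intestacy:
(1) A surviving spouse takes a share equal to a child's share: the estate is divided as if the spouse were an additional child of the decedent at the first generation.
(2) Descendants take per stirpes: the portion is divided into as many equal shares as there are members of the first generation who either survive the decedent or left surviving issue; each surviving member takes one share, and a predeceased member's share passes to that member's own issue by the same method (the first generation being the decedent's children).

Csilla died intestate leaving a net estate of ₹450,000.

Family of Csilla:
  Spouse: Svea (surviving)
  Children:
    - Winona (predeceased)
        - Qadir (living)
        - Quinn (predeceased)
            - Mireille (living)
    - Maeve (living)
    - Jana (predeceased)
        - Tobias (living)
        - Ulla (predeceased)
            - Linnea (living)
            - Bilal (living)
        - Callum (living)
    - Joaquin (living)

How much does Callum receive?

The spouse counts as an additional share at the children's level, so there are 5 primary shares of ₹90,000. Svea takes one such share (₹90,000).
The children's combined portion (₹360,000) is divided into 4 shares of ₹90,000: Maeve and Joaquin each take ₹90,000; Winona's ₹90,000 share passes to Winona's issue; Jana's ₹90,000 share passes to Jana's issue.
Winona's share (₹90,000) is divided into 2 shares of ₹45,000: Qadir takes ₹45,000; Quinn's ₹45,000 share passes to Quinn's issue.
Quinn's share (₹45,000) passes entirely to Mireille.
Jana's share (₹90,000) is divided into 3 shares of ₹30,000: Tobias and Callum each take ₹30,000; Ulla's ₹30,000 share passes to Ulla's issue.
Ulla's share (₹30,000) is divided into 2 shares of ₹15,000: Linnea and Bilal each take ₹15,000.

Callum receives ₹30,000.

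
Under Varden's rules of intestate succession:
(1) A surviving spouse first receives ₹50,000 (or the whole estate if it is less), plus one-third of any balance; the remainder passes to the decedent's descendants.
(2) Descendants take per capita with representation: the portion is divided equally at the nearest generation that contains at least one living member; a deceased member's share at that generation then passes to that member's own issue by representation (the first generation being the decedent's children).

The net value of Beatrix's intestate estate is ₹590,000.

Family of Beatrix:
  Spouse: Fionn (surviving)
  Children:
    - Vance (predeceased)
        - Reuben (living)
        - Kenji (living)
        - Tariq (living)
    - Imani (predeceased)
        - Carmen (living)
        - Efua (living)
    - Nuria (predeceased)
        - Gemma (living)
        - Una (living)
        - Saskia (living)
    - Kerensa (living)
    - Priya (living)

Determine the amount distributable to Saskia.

Fionn first takes ₹50,000, leaving a balance of ₹540,000. Fionn then takes one-third of the balance (₹180,000), for a total of ₹230,000. The remaining ₹360,000 passes to the descendants.
The descendants' portion (₹360,000) is divided into 5 shares of ₹72,000: Kerensa and Priya each take ₹72,000; Vance's ₹72,000 share passes to Vance's issue; Imani's ₹72,000 share passes to Imani's issue; Nuria's ₹72,000 share passes to Nuria's issue.
Vance's share (₹72,000) is divided into 3 shares of ₹24,000: Reuben, Kenji, and Tariq each take ₹24,000.
Imani's share (₹72,000) is divided into 2 shares of ₹36,000: Carmen and Efua each take ₹36,000.
Nuria's share (₹72,000) is divided into 3 shares of ₹24,000: Gemma, Una, and Saskia each take ₹24,000.

Saskia receives ₹24,000.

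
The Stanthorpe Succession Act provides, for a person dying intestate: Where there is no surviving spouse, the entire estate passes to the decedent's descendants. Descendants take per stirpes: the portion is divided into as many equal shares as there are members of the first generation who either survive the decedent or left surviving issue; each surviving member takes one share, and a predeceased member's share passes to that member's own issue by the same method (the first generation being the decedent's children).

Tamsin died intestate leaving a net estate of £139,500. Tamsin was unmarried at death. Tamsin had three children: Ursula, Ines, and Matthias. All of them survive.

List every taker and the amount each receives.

Ursula: £46,500; Ines: £46,500; Matthias: £46,500

The entire £139,500 passes to the descendants.
That amount (£139,500) is divided into 3 shares of £46,500: Ursula, Ines, and Matthias each take £46,500.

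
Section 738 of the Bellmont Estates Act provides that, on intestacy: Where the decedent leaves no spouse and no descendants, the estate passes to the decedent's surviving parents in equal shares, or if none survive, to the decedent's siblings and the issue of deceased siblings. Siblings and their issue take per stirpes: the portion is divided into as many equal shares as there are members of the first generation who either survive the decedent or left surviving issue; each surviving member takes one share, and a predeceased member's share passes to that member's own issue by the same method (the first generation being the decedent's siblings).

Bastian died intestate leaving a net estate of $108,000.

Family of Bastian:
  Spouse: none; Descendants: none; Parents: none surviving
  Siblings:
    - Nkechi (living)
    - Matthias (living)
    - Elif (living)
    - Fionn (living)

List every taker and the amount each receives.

The entire $108,000 passes to the siblings and their issue.
That amount ($108,000) is divided into 4 shares of $27,000: Nkechi, Matthias, Elif, and Fionn each take $27,000.

Nkechi: $27,000; Matthias: $27,000; Elif: $27,000; Fionn: $27,000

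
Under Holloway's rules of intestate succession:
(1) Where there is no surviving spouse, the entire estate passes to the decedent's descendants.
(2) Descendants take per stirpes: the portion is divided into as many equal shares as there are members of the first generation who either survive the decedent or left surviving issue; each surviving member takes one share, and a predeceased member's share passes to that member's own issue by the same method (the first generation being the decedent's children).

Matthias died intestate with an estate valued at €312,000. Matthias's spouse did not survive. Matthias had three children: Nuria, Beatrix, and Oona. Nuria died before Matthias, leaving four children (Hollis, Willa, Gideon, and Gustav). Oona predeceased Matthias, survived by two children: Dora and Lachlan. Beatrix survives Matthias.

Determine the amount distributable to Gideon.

Gideon receives €26,000.

The entire €312,000 passes to the descendants.
That amount (€312,000) is divided into 3 shares of €104,000: Beatrix takes €104,000; Nuria's €104,000 share passes to Nuria's issue; Oona's €104,000 share passes to Oona's issue.
Nuria's share (€104,000) is divided into 4 shares of €26,000: Hollis, Willa, Gideon, and Gustav each take €26,000.
Oona's share (€104,000) is divided into 2 shares of €52,000: Dora and Lachlan each take €52,000.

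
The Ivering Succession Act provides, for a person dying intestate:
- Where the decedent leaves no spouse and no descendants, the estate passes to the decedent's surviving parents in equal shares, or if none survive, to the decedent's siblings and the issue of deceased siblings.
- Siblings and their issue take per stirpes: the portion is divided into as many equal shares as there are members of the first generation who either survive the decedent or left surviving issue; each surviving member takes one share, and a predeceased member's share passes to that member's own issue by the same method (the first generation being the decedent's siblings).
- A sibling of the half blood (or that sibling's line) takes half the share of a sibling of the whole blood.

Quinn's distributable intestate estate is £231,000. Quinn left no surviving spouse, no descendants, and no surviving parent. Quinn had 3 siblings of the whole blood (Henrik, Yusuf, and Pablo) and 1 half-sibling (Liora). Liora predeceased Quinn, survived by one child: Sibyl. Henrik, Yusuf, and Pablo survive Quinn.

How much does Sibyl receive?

Sibyl receives £33,000.

The entire £231,000 passes to the siblings and their issue.
Counting each half-blood sibling's line as half a unit, there are 7/2 units in £231,000, so one unit is £66,000. Whole-blood lines (Henrik, Yusuf, and Pablo) take £66,000 each; half-blood lines (Liora) take £33,000 each.
Liora's share (£33,000) passes entirely to Sibyl.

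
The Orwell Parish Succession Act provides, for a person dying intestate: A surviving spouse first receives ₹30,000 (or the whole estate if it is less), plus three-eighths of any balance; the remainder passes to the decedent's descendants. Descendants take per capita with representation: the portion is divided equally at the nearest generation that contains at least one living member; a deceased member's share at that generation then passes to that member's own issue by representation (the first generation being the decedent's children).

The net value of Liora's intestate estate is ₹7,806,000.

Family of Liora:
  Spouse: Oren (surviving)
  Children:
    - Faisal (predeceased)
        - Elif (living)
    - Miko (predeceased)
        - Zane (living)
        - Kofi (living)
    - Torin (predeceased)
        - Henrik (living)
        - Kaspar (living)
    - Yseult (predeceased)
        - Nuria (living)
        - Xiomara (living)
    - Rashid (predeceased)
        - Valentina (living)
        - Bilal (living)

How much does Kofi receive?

Kofi receives ₹540,000.

Oren first takes ₹30,000, leaving a balance of ₹7,776,000. Oren then takes three-eighths of the balance (₹2,916,000), for a total of ₹2,946,000. The remaining ₹4,860,000 passes to the descendants.
No child survives, so the initial division is made at the grandchildren's generation.
The descendants' portion (₹4,860,000) is divided into 9 shares of ₹540,000: Elif, Zane, Kofi, Henrik, Kaspar, Nuria, Xiomara, Valentina, and Bilal each take ₹540,000.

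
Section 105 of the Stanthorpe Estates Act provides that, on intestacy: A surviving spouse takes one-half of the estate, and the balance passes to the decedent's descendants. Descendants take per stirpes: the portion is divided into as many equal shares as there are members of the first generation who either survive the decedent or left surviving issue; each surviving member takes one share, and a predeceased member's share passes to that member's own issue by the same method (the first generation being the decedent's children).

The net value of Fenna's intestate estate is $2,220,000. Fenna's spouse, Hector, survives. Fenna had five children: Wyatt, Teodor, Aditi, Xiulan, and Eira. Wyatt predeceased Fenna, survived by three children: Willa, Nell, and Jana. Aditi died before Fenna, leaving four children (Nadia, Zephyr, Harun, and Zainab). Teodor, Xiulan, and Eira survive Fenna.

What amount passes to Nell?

Nell receives $74,000.

Hector takes one-half of $2,220,000 = $1,110,000. The remaining $1,110,000 passes to the descendants.
The descendants' portion ($1,110,000) is divided into 5 shares of $222,000: Teodor, Xiulan, and Eira each take $222,000; Wyatt's $222,000 share passes to Wyatt's issue; Aditi's $222,000 share passes to Aditi's issue.
Wyatt's share ($222,000) is divided into 3 shares of $74,000: Willa, Nell, and Jana each take $74,000.
Aditi's share ($222,000) is divided into 4 shares of $55,500: Nadia, Zephyr, Harun, and Zainab each take $55,500.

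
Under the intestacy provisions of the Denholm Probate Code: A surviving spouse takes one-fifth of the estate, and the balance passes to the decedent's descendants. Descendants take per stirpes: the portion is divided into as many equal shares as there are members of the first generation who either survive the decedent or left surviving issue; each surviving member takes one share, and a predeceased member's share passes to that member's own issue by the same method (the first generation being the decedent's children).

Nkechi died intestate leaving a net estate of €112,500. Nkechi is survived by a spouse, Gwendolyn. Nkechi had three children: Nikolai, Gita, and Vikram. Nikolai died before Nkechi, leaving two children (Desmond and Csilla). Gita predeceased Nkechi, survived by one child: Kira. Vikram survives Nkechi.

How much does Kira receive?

Gwendolyn takes one-fifth of €112,500 = €22,500. The remaining €90,000 passes to the descendants.
The descendants' portion (€90,000) is divided into 3 shares of €30,000: Vikram takes €30,000; Nikolai's €30,000 share passes to Nikolai's issue; Gita's €30,000 share passes to Gita's issue.
Nikolai's share (€30,000) is divided into 2 shares of €15,000: Desmond and Csilla each take €15,000.
Gita's share (€30,000) passes entirely to Kira.

Kira receives €30,000.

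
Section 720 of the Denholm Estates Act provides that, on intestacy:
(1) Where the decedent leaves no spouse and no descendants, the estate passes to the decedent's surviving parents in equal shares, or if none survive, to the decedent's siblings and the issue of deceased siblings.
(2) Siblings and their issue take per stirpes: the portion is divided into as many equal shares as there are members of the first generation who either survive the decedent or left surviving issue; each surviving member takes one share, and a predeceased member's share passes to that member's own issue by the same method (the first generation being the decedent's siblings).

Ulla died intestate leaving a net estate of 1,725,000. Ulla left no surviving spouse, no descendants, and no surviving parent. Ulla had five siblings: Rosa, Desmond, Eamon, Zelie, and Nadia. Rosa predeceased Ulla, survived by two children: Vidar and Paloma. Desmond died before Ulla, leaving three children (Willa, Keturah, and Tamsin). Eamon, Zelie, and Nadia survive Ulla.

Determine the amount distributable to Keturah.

Keturah receives 115,000.

The entire 1,725,000 passes to the siblings and their issue.
That amount (1,725,000) is divided into 5 shares of 345,000: Eamon, Zelie, and Nadia each take 345,000; Rosa's 345,000 share passes to Rosa's issue; Desmond's 345,000 share passes to Desmond's issue.
Rosa's share (345,000) is divided into 2 shares of 172,500: Vidar and Paloma each take 172,500.
Desmond's share (345,000) is divided into 3 shares of 115,000: Willa, Keturah, and Tamsin each take 115,000.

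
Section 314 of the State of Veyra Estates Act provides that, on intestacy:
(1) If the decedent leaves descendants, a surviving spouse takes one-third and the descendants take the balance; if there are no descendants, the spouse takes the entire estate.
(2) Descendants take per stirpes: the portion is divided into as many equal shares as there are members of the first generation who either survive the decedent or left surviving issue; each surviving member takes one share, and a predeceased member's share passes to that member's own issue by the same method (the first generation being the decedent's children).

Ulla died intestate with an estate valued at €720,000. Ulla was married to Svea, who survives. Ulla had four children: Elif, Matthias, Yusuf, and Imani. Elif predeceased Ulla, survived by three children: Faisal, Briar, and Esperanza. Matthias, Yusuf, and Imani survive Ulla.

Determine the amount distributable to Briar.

Svea takes one-third of €720,000 = €240,000. The remaining €480,000 passes to the descendants.
The descendants' portion (€480,000) is divided into 4 shares of €120,000: Matthias, Yusuf, and Imani each take €120,000; Elif's €120,000 share passes to Elif's issue.
Elif's share (€120,000) is divided into 3 shares of €40,000: Faisal, Briar, and Esperanza each take €40,000.

Briar receives €40,000.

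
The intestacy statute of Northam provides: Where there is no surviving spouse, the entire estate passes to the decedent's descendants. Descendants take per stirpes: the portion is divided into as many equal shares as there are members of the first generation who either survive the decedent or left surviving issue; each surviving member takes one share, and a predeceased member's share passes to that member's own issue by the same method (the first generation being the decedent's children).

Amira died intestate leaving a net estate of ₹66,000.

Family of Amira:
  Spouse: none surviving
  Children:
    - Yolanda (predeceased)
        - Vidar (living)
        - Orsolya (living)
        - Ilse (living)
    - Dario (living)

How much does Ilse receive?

The entire ₹66,000 passes to the descendants.
That amount (₹66,000) is divided into 2 shares of ₹33,000: Dario takes ₹33,000; Yolanda's ₹33,000 share passes to Yolanda's issue.
Yolanda's share (₹33,000) is divided into 3 shares of ₹11,000: Vidar, Orsolya, and Ilse each take ₹11,000.

Ilse receives ₹11,000.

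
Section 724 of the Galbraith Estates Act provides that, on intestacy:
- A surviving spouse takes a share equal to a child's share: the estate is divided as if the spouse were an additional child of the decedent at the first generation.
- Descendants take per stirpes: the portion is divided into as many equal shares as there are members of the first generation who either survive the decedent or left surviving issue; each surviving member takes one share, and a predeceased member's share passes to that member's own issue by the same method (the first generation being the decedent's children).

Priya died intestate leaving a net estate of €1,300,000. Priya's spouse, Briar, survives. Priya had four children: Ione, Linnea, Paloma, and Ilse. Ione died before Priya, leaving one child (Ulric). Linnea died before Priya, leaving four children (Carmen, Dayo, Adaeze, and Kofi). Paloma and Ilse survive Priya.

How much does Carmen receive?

Carmen receives €65,000.

The spouse counts as an additional share at the children's level, so there are 5 primary shares of €260,000. Briar takes one such share (€260,000).
The children's combined portion (€1,040,000) is divided into 4 shares of €260,000: Paloma and Ilse each take €260,000; Ione's €260,000 share passes to Ione's issue; Linnea's €260,000 share passes to Linnea's issue.
Ione's share (€260,000) passes entirely to Ulric.
Linnea's share (€260,000) is divided into 4 shares of €65,000: Carmen, Dayo, Adaeze, and Kofi each take €65,000.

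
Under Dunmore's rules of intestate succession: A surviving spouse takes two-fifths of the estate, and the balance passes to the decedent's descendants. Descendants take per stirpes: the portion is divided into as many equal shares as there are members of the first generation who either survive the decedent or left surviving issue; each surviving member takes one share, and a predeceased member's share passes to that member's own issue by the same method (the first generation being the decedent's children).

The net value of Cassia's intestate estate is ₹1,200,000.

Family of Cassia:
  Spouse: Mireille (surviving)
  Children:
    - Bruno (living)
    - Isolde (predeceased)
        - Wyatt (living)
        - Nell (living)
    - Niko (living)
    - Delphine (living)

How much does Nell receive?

Mireille takes two-fifths of ₹1,200,000 = ₹480,000. The remaining ₹720,000 passes to the descendants.
The descendants' portion (₹720,000) is divided into 4 shares of ₹180,000: Bruno, Niko, and Delphine each take ₹180,000; Isolde's ₹180,000 share passes to Isolde's issue.
Isolde's share (₹180,000) is divided into 2 shares of ₹90,000: Wyatt and Nell each take ₹90,000.

Nell receives ₹90,000.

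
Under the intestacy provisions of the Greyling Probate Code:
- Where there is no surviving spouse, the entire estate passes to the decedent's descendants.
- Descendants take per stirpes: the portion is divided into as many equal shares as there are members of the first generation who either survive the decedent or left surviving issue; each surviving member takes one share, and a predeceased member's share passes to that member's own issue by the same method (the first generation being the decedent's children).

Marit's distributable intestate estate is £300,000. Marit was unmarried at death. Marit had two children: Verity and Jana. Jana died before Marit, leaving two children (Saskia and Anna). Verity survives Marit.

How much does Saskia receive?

Saskia receives £75,000.

The entire £300,000 passes to the descendants.
That amount (£300,000) is divided into 2 shares of £150,000: Verity takes £150,000; Jana's £150,000 share passes to Jana's issue.
Jana's share (£150,000) is divided into 2 shares of £75,000: Saskia and Anna each take £75,000.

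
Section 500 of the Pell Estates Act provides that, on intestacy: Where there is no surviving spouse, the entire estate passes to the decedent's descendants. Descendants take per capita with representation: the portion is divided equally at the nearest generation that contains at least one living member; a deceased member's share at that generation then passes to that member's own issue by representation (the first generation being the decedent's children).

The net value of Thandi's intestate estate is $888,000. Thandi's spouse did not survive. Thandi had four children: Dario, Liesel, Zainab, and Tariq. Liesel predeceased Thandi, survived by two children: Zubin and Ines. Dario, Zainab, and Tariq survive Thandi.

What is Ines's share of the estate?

Ines receives $111,000.

The entire $888,000 passes to the descendants.
That amount ($888,000) is divided into 4 shares of $222,000: Dario, Zainab, and Tariq each take $222,000; Liesel's $222,000 share passes to Liesel's issue.
Liesel's share ($222,000) is divided into 2 shares of $111,000: Zubin and Ines each take $111,000.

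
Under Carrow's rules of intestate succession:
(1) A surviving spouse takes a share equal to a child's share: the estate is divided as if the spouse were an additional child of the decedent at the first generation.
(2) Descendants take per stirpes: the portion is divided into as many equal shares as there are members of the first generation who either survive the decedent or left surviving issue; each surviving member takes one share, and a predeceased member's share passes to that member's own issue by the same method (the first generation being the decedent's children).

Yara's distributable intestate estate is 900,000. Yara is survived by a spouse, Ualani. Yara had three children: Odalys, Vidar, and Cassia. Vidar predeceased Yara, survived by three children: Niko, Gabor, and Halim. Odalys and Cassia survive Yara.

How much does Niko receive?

Niko receives 75,000.

The spouse counts as an additional share at the children's level, so there are 4 primary shares of 225,000. Ualani takes one such share (225,000).
The children's combined portion (675,000) is divided into 3 shares of 225,000: Odalys and Cassia each take 225,000; Vidar's 225,000 share passes to Vidar's issue.
Vidar's share (225,000) is divided into 3 shares of 75,000: Niko, Gabor, and Halim each take 75,000.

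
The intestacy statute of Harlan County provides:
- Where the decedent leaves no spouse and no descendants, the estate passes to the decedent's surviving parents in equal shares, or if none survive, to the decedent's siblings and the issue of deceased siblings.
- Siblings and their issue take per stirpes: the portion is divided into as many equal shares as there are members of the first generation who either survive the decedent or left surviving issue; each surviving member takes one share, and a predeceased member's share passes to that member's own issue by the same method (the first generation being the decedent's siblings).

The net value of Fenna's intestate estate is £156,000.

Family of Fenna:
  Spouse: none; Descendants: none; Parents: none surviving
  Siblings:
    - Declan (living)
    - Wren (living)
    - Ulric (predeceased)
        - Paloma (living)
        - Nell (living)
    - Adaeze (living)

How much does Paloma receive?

Paloma receives £19,500.

The entire £156,000 passes to the siblings and their issue.
That amount (£156,000) is divided into 4 shares of £39,000: Declan, Wren, and Adaeze each take £39,000; Ulric's £39,000 share passes to Ulric's issue.
Ulric's share (£39,000) is divided into 2 shares of £19,500: Paloma and Nell each take £19,500.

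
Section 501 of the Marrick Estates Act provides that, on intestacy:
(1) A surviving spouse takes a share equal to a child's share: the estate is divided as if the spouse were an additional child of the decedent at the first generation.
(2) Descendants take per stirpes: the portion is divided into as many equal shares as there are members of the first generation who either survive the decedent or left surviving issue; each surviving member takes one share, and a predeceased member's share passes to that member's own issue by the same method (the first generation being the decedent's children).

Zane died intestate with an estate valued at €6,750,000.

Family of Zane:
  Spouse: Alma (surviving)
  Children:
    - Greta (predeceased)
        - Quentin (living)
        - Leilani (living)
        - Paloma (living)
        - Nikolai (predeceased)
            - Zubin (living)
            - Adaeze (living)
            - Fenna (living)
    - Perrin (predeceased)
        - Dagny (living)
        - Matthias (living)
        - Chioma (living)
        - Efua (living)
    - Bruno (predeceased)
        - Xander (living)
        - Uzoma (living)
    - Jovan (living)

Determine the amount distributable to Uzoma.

Uzoma receives €675,000.

The spouse counts as an additional share at the children's level, so there are 5 primary shares of €1,350,000. Alma takes one such share (€1,350,000).
The children's combined portion (€5,400,000) is divided into 4 shares of €1,350,000: Jovan takes €1,350,000; Greta's €1,350,000 share passes to Greta's issue; Perrin's €1,350,000 share passes to Perrin's issue; Bruno's €1,350,000 share passes to Bruno's issue.
Greta's share (€1,350,000) is divided into 4 shares of €337,500: Quentin, Leilani, and Paloma each take €337,500; Nikolai's €337,500 share passes to Nikolai's issue.
Nikolai's share (€337,500) is divided into 3 shares of €112,500: Zubin, Adaeze, and Fenna each take €112,500.
Perrin's share (€1,350,000) is divided into 4 shares of €337,500: Dagny, Matthias, Chioma, and Efua each take €337,500.
Bruno's share (€1,350,000) is divided into 2 shares of €675,000: Xander and Uzoma each take €675,000.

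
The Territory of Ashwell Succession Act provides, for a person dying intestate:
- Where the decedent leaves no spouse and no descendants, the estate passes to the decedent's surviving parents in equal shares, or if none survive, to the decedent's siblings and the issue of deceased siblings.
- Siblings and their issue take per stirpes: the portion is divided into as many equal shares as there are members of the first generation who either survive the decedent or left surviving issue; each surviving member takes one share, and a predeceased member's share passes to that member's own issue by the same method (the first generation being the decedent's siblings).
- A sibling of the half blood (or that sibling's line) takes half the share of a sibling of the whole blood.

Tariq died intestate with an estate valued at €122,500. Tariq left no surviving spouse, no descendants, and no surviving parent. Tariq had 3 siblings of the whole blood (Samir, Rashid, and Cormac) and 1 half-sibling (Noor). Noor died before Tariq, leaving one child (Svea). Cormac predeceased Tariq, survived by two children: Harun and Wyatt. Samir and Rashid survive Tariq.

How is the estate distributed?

The entire €122,500 passes to the siblings and their issue.
Counting each half-blood sibling's line as half a unit, there are 7/2 units in €122,500, so one unit is €35,000. Whole-blood lines (Samir, Rashid, and Cormac) take €35,000 each; half-blood lines (Noor) take €17,500 each.
Noor's share (€17,500) passes entirely to Svea.
Cormac's share (€35,000) is divided into 2 shares of €17,500: Harun and Wyatt each take €17,500.

Samir: €35,000; Svea: €17,500; Rashid: €35,000; Harun: €17,500; Wyatt: €17,500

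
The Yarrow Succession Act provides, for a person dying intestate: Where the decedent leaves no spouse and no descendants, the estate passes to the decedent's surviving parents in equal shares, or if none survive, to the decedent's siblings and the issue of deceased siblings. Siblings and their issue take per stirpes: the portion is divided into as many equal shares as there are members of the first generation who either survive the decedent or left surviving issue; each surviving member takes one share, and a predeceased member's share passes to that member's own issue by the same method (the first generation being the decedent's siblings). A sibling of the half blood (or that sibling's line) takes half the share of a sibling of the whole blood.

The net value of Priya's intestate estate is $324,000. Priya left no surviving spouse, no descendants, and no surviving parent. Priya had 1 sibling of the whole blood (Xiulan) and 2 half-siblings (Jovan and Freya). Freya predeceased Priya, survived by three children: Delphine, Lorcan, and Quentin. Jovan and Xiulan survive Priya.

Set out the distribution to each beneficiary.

The entire $324,000 passes to the siblings and their issue.
Counting each half-blood sibling's line as half a unit, there are 2 units in $324,000, so one unit is $162,000. Whole-blood lines (Xiulan) take $162,000 each; half-blood lines (Jovan and Freya) take $81,000 each.
Freya's share ($81,000) is divided into 3 shares of $27,000: Delphine, Lorcan, and Quentin each take $27,000.

Jovan: $81,000; Xiulan: $162,000; Delphine: $27,000; Lorcan: $27,000; Quentin: $27,000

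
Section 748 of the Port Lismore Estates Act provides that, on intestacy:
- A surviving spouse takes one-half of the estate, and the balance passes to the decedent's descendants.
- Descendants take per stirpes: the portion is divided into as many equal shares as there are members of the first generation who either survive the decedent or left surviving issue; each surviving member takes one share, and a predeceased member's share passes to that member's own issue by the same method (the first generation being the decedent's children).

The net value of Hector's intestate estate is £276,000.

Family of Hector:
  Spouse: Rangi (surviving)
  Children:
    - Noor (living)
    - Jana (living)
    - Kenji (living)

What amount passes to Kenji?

Rangi takes one-half of £276,000 = £138,000. The remaining £138,000 passes to the descendants.
The descendants' portion (£138,000) is divided into 3 shares of £46,000: Noor, Jana, and Kenji each take £46,000.

Kenji receives £46,000.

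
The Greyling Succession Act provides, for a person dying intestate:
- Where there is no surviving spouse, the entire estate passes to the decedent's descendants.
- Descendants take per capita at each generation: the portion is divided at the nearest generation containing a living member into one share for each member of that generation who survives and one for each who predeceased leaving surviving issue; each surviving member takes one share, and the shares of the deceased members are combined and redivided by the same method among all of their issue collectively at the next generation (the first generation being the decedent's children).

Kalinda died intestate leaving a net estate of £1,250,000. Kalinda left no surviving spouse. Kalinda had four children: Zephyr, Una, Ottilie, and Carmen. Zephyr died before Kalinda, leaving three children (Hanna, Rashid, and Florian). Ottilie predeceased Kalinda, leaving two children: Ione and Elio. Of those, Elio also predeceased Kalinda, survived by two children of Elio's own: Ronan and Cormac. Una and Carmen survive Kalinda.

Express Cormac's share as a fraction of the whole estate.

The entire £1,250,000 passes to the descendants.
That amount (£1,250,000) is divided at the children's generation into 4 shares of £312,500. Una and Carmen each take £312,500. The 2 shares of the deceased (Zephyr and Ottilie) are combined into a pool of £625,000.
That pool (£625,000) is divided at the grandchildren's generation into 5 shares of £125,000. Hanna, Rashid, Florian, and Ione each take £125,000. The remaining share for the deceased Elio (£125,000) is carried to the next generation.
That pool (£125,000) is divided at the great-grandchildren's generation equally among Ronan and Cormac: £62,500 each.

Cormac receives 1/20 of the estate.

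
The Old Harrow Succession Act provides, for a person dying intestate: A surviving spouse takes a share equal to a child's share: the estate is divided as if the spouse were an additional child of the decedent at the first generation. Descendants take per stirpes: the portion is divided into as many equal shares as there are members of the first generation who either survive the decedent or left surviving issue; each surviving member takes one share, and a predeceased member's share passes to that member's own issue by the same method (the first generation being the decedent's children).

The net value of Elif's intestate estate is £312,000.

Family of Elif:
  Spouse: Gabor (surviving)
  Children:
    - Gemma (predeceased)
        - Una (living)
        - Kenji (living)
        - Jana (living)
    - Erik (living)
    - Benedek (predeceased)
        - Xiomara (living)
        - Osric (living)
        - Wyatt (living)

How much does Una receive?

The spouse counts as an additional share at the children's level, so there are 4 primary shares of £78,000. Gabor takes one such share (£78,000).
The children's combined portion (£234,000) is divided into 3 shares of £78,000: Erik takes £78,000; Gemma's £78,000 share passes to Gemma's issue; Benedek's £78,000 share passes to Benedek's issue.
Gemma's share (£78,000) is divided into 3 shares of £26,000: Una, Kenji, and Jana each take £26,000.
Benedek's share (£78,000) is divided into 3 shares of £26,000: Xiomara, Osric, and Wyatt each take £26,000.

Una receives £26,000.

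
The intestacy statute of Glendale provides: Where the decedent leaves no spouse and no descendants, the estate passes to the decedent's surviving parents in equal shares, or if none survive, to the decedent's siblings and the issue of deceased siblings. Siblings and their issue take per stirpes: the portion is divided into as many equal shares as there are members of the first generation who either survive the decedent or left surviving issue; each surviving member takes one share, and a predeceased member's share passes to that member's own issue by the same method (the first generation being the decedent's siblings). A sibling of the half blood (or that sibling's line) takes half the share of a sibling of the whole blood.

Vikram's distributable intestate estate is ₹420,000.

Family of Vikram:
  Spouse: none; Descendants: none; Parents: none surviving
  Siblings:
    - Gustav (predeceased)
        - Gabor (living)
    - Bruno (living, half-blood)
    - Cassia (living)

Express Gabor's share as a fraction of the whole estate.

Gabor receives 2/5 of the estate.

The entire ₹420,000 passes to the siblings and their issue.
Counting each half-blood sibling's line as half a unit, there are 5/2 units in ₹420,000, so one unit is ₹168,000. Whole-blood lines (Gustav and Cassia) take ₹168,000 each; half-blood lines (Bruno) take ₹84,000 each.
Gustav's share (₹168,000) passes entirely to Gabor.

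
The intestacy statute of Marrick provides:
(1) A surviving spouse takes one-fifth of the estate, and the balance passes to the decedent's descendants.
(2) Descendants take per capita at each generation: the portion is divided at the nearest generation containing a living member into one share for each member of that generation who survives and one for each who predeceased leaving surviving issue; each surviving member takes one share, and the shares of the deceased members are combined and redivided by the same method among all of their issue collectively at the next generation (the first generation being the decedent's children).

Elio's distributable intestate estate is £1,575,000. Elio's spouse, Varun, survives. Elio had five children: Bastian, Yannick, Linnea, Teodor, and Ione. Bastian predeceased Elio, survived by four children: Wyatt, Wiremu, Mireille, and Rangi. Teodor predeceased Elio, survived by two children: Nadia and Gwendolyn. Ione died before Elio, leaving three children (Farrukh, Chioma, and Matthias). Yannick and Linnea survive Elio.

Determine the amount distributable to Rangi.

Varun takes one-fifth of £1,575,000 = £315,000. The remaining £1,260,000 passes to the descendants.
The descendants' portion (£1,260,000) is divided at the children's generation into 5 shares of £252,000. Yannick and Linnea each take £252,000. The 3 shares of the deceased (Bastian, Teodor, and Ione) are combined into a pool of £756,000.
That pool (£756,000) is divided at the grandchildren's generation equally among Wyatt, Wiremu, Mireille, Rangi, Nadia, Gwendolyn, Farrukh, Chioma, and Matthias: £84,000 each.

Rangi receives £84,000.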